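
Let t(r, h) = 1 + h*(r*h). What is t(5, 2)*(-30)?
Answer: -630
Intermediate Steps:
t(r, h) = 1 + r*h**2 (t(r, h) = 1 + h*(h*r) = 1 + r*h**2)
t(5, 2)*(-30) = (1 + 5*2**2)*(-30) = (1 + 5*4)*(-30) = (1 + 20)*(-30) = 21*(-30) = -630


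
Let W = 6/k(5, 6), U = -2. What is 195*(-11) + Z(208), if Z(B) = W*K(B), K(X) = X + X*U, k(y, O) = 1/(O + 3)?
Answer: -13377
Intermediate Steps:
k(y, O) = 1/(3 + O)
K(X) = -X (K(X) = X + X*(-2) = X - 2*X = -X)
W = 54 (W = 6/(1/(3 + 6)) = 6/(1/9) = 6*9 = 54)
Z(B) = -54*B (Z(B) = 54*(-B) = -54*B)
195*(-11) + Z(208) = 195*(-11) - 54*208 = -2145 - 11232 = -13377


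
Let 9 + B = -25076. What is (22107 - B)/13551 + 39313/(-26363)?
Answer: 711392233/357245013 ≈ 1.9913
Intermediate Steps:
B = -25085 (B = -9 - 25076 = -25085)
(22107 - B)/13551 + 39313/(-26363) = (22107 - 1*(-25085))/13551 + 39313/(-26363) = (22107 + 25085)*(1/13551) + 39313*(-1/26363) = 47192*(1/13551) - 39313/26363 = 47192/13551 - 39313/26363 = 711392233/357245013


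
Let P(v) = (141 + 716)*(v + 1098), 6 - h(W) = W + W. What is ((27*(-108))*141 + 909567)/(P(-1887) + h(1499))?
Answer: -498411/679165 ≈ -0.73386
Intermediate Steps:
h(W) = 6 - 2*W (h(W) = 6 - (W + W) = 6 - 2*W)
P(v) = 940986 + 857*v (P(v) = 857*(1098 + v) = 940986 + 857*v)
((27*(-108))*141 + 909567)/(P(-1887) + h(1499)) = ((27*(-108))*141 + 909567)/((940986 + 857*(-1887)) + (6 - 2*1499)) = (-2916*141 + 909567)/((940986 - 1617159) + (6 - 2998)) = (-411156 + 909567)/(-676173 - 2992) = 498411/(-679165) = 498411*(-1/679165) = -498411/679165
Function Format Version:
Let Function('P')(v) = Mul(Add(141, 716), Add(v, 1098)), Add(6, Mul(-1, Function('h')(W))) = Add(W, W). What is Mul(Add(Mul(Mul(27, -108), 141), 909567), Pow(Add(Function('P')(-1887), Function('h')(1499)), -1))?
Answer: Rational(-498411, 679165) ≈ -0.73386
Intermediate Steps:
Function('h')(W) = Add(6, Mul(-2, W)) (Function('h')(W) = Add(6, Mul(-1, Add(W, W))) = Add(6, Mul(-1, Mul(2, W))) = Add(6, Mul(-2, W)))
Function('P')(v) = Add(940986, Mul(857, v)) (Function('P')(v) = Mul(857, Add(1098, v)) = Add(940986, Mul(857, v)))
Mul(Add(Mul(Mul(27, -108), 141), 909567), Pow(Add(Function('P')(-1887), Function('h')(1499)), -1)) = Mul(Add(Mul(Mul(27, -108), 141), 909567), Pow(Add(Add(940986, Mul(857, -1887)), Add(6, Mul(-2, 1499))), -1)) = Mul(Add(Mul(-2916, 141), 909567), Pow(Add(Add(940986, -1617159), Add(6, -2998)), -1)) = Mul(Add(-411156, 909567), Pow(Add(-676173, -2992), -1)) = Mul(498411, Pow(-679165, -1)) = Mul(498411, Rational(-1, 679165)) = Rational(-498411, 679165)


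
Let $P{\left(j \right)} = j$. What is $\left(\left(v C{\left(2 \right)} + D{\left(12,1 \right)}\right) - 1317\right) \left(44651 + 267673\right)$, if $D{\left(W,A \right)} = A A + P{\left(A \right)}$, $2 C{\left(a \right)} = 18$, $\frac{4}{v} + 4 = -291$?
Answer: $- \frac{121169531364}{295} \approx -4.1074 \cdot 10^{8}$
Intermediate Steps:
$v = - \frac{4}{295}$ ($v = \frac{4}{-4 - 291} = \frac{4}{-295} = 4 \left(- \frac{1}{295}\right) = - \frac{4}{295} \approx -0.013559$)
$C{\left(a \right)} = 9$ ($C{\left(a \right)} = \frac{1}{2} \cdot 18 = 9$)
$D{\left(W,A \right)} = A + A^{2}$ ($D{\left(W,A \right)} = A A + A = A^{2} + A = A + A^{2}$)
$\left(\left(v C{\left(2 \right)} + D{\left(12,1 \right)}\right) - 1317\right) \left(44651 + 267673\right) = \left(\left(\left(- \frac{4}{295}\right) 9 + 1 \left(1 + 1\right)\right) - 1317\right) \left(44651 + 267673\right) = \left(\left(- \frac{36}{295} + 1 \cdot 2\right) - 1317\right) 312324 = \left(\left(- \frac{36}{295} + 2\right) - 1317\right) 312324 = \left(\frac{554}{295} - 1317\right) 312324 = \left(- \frac{387961}{295}\right) 312324 = - \frac{121169531364}{295}$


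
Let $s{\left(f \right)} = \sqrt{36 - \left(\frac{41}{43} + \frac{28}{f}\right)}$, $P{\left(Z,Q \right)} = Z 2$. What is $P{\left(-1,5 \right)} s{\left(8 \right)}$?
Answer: $- \frac{\sqrt{233318}}{43} \approx -11.233$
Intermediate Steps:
$P{\left(Z,Q \right)} = 2 Z$
$s{\left(f \right)} = \sqrt{\frac{1507}{43} - \frac{28}{f}}$ ($s{\left(f \right)} = \sqrt{36 - \left(\frac{41}{43} + \frac{28}{f}\right)} = \sqrt{\frac{1507}{43} - \frac{28}{f}}$)
$P{\left(-1,5 \right)} s{\left(8 \right)} = 2 \left(-1\right) \frac{\sqrt{64801 - \frac{51772}{8}}}{43} = - 2 \frac{\sqrt{64801 - \frac{12943}{2}}}{43} = - 2 \frac{\sqrt{\frac{116659}{2}}}{43} = - 2 \frac{\frac{1}{2} \sqrt{233318}}{43} = - 2 \frac{\sqrt{233318}}{86} = - \frac{\sqrt{233318}}{43}$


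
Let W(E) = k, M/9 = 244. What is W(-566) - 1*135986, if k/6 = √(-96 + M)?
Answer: -135986 + 60*√21 ≈ -1.3571e+5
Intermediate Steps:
M = 2196 (M = 9*244 = 2196)
k = 60*√21 (k = 6*√(-96 + 2196) = 6*√2100 = 6*(10*√21) = 60*√21 ≈ 274.95)
W(E) = 60*√21
W(-566) - 1*135986 = 60*√21 - 1*135986 = 60*√21 - 135986 = -135986 + 60*√21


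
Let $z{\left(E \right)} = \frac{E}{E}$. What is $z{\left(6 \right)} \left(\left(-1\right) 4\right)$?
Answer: $-4$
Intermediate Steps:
$z{\left(E \right)} = 1$
$z{\left(6 \right)} \left(\left(-1\right) 4\right) = 1 \left(\left(-1\right) 4\right) = 1 \left(-4\right) = -4$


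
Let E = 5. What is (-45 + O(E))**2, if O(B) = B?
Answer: 1600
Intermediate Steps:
(-45 + O(E))**2 = (-45 + 5)**2 = (-40)**2 = 1600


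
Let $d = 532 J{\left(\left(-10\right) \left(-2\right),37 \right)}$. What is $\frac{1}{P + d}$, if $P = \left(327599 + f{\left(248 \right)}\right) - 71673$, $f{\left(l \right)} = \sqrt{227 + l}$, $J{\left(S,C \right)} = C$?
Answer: $\frac{55122}{15192174325} - \frac{\sqrt{19}}{15192174325} \approx 3.628 \cdot 10^{-6}$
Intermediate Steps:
$P = 255926 + 5 \sqrt{19}$ ($P = \left(327599 + \sqrt{227 + 248}\right) - 71673 = \left(327599 + \sqrt{475}\right) - 71673 = \left(327599 + 5 \sqrt{19}\right) - 71673 = 255926 + 5 \sqrt{19} \approx 2.5595 \cdot 10^{5}$)
$d = 19684$ ($d = 532 \cdot 37 = 19684$)
$\frac{1}{P + d} = \frac{1}{\left(255926 + 5 \sqrt{19}\right) + 19684} = \frac{1}{275610 + 5 \sqrt{19}}$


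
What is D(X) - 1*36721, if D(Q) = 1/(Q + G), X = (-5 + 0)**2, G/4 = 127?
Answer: -19572292/533 ≈ -36721.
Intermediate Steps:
G = 508 (G = 4*127 = 508)
X = 25 (X = (-5)**2 = 25)
D(Q) = 1/(508 + Q) (D(Q) = 1/(Q + 508) = 1/(508 + Q))
D(X) - 1*36721 = 1/(508 + 25) - 1*36721 = 1/533 - 36721 = -19572292/533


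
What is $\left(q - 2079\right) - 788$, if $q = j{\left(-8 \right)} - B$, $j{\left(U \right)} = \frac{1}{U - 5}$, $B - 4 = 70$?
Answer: $- \frac{38234}{13} \approx -2941.1$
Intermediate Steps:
$B = 74$ ($B = 4 + 70 = 74$)
$j{\left(U \right)} = \frac{1}{-5 + U}$
$q = - \frac{963}{13}$ ($q = \frac{1}{-5 - 8} - 74 = \frac{1}{-13} - 74 = - \frac{1}{13} - 74 = - \frac{963}{13} \approx -74.077$)
$\left(q - 2079\right) - 788 = \left(- \frac{963}{13} - 2079\right) - 788 = - \frac{27990}{13} - 788 = - \frac{38234}{13}$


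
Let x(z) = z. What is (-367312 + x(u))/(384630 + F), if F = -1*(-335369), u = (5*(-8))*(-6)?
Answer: -367072/719999 ≈ -0.50982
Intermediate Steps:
u = 240 (u = -40*(-6) = 240)
F = 335369
(-367312 + x(u))/(384630 + F) = (-367312 + 240)/(384630 + 335369) = -367072/719999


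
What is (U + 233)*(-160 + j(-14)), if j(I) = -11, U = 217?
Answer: -76950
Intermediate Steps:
(U + 233)*(-160 + j(-14)) = (217 + 233)*(-160 - 11) = 450*(-171) = -76950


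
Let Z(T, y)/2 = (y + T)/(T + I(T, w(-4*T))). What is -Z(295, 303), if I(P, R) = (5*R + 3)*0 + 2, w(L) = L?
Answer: -1196/297 ≈ -4.0269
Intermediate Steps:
I(P, R) = 2 (I(P, R) = (3 + 5*R)*0 + 2 = 0 + 2 = 2)
Z(T, y) = 2*(T + y)/(2 + T) (Z(T, y) = 2*((y + T)/(T + 2)) = 2*((T + y)/(2 + T)) = 2*(T + y)/(2 + T))
-Z(295, 303) = -2*(295 + 303)/(2 + 295) = -2*598/297 = -1*1196/297 = -1196/297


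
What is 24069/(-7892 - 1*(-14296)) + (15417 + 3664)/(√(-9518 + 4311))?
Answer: 24069/6404 - 19081*I*√5207/5207 ≈ 3.7584 - 264.43*I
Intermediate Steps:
24069/(-7892 - 1*(-14296)) + (15417 + 3664)/(√(-9518 + 4311)) = 24069/(-7892 + 14296) + 19081/(√(-5207)) = 24069/6404 + 19081/((I*√5207)) = 24069*(1/6404) + 19081*(-I*√5207/5207) = 24069/6404 - 19081*I*√5207/5207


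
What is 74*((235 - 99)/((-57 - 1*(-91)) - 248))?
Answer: -5032/107 ≈ -47.028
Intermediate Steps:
74*((235 - 99)/((-57 - 1*(-91)) - 248)) = 74*(136/((-57 + 91) - 248)) = 74*(136/(34 - 248)) = 74*(136/(-214)) = 74*(136*(-1/214)) = 74*(-68/107) = -5032/107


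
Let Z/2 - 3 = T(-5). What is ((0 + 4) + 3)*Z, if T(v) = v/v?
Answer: 56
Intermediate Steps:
T(v) = 1
Z = 8 (Z = 6 + 2*1 = 6 + 2 = 8)
((0 + 4) + 3)*Z = ((0 + 4) + 3)*8 = (4 + 3)*8 = 7*8 = 56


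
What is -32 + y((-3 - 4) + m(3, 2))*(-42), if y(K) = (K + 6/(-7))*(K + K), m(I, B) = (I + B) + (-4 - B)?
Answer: -5984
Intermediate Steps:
m(I, B) = -4 + I (m(I, B) = (B + I) + (-4 - B) = -4 + I)
y(K) = 2*K*(-6/7 + K) (y(K) = (K + 6*(-⅐))*(2*K) = (K - 6/7)*(2*K) = (-6/7 + K)*(2*K) = 2*K*(-6/7 + K))
-32 + y((-3 - 4) + m(3, 2))*(-42) = -32 + (2*((-3 - 4) + (-4 + 3))*(-6 + 7*((-3 - 4) + (-4 + 3)))/7)*(-42) = -32 + (2*(-7 - 1)*(-6 + 7*(-7 - 1))/7)*(-42) = -32 + ((2/7)*(-8)*(-6 + 7*(-8)))*(-42) = -32 + ((2/7)*(-8)*(-6 - 56))*(-42) = -32 + ((2/7)*(-8)*(-62))*(-42) = -32 + (992/7)*(-42) = -32 - 5952 = -5984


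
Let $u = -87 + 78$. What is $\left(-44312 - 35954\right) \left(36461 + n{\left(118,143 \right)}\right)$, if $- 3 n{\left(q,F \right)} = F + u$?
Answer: $- \frac{8768980234}{3} \approx -2.923 \cdot 10^{9}$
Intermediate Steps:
$u = -9$
$n{\left(q,F \right)} = 3 - \frac{F}{3}$ ($n{\left(q,F \right)} = - \frac{F - 9}{3} = - \frac{-9 + F}{3} = 3 - \frac{F}{3}$)
$\left(-44312 - 35954\right) \left(36461 + n{\left(118,143 \right)}\right) = \left(-44312 - 35954\right) \left(36461 + \left(3 - \frac{143}{3}\right)\right) = - 80266 \left(36461 + \left(3 - \frac{143}{3}\right)\right) = - 80266 \left(36461 - \frac{134}{3}\right) = \left(-80266\right) \frac{109249}{3} = - \frac{8768980234}{3}$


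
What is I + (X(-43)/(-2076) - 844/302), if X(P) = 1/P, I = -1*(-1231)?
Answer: 16555554163/13479468 ≈ 1228.2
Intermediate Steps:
I = 1231
I + (X(-43)/(-2076) - 844/302) = 1231 + (1/(-43*(-2076)) - 844/302) = 1231 + (-1/43*(-1/2076) - 844*1/302) = 1231 + (1/89268 - 422/151) = 1231 - 37670945/13479468 = 16555554163/13479468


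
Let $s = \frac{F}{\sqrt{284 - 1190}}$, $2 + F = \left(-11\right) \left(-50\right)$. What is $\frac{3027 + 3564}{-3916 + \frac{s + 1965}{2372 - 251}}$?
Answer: $- \frac{52586077362147693}{31236285933992525} + \frac{3830386014 i \sqrt{906}}{31236285933992525} \approx -1.6835 + 3.691 \cdot 10^{-6} i$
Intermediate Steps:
$F = 548$ ($F = -2 - -550 = -2 + 550 = 548$)
$s = - \frac{274 i \sqrt{906}}{453}$ ($s = \frac{548}{\sqrt{284 - 1190}} = \frac{548}{\sqrt{-906}} = \frac{548}{i \sqrt{906}} = 548 \left(- \frac{i \sqrt{906}}{906}\right) = - \frac{274 i \sqrt{906}}{453} \approx - 18.206 i$)
$\frac{3027 + 3564}{-3916 + \frac{s + 1965}{2372 - 251}} = \frac{3027 + 3564}{-3916 + \frac{- \frac{274 i \sqrt{906}}{453} + 1965}{2372 - 251}} = \frac{6591}{-3916 + \frac{1965 - \frac{274 i \sqrt{906}}{453}}{2121}} = \frac{6591}{-3916 + \left(1965 - \frac{274 i \sqrt{906}}{453}\right) \frac{1}{2121}} = \frac{6591}{-3916 + \left(\frac{655}{707} - \frac{274 i \sqrt{906}}{960813}\right)} = \frac{6591}{- \frac{2767957}{707} - \frac{274 i \sqrt{906}}{960813}}$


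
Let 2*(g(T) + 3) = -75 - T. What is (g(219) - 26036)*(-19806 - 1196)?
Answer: 549958372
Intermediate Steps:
g(T) = -81/2 - T/2 (g(T) = -3 + (-75 - T)/2 = -3 + (-75/2 - T/2) = -81/2 - T/2)
(g(219) - 26036)*(-19806 - 1196) = ((-81/2 - 1/2*219) - 26036)*(-19806 - 1196) = ((-81/2 - 219/2) - 26036)*(-21002) = (-150 - 26036)*(-21002) = -26186*(-21002) = 549958372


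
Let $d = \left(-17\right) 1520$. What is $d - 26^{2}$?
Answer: $-26516$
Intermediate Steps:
$d = -25840$
$d - 26^{2} = -25840 - 26^{2} = -25840 - 676 = -26516$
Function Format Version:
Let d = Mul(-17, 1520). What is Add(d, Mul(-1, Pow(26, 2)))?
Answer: -26516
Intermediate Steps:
d = -25840
Add(d, Mul(-1, Pow(26, 2))) = Add(-25840, Mul(-1, Pow(26, 2))) = Add(-25840, Mul(-1, 676)) = Add(-25840, -676) = -26516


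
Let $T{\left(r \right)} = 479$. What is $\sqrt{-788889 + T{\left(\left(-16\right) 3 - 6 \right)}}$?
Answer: $7 i \sqrt{16090} \approx 887.92 i$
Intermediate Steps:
$\sqrt{-788889 + T{\left(\left(-16\right) 3 - 6 \right)}} = \sqrt{-788889 + 479} = \sqrt{-788410} = 7 i \sqrt{16090}$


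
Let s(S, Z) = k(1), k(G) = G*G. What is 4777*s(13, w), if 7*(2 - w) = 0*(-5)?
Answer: 4777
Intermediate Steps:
w = 2 (w = 2 - 0*(-5) = 2 - ⅐*0 = 2 + 0 = 2)
k(G) = G²
s(S, Z) = 1 (s(S, Z) = 1² = 1)
4777*s(13, w) = 4777*1 = 4777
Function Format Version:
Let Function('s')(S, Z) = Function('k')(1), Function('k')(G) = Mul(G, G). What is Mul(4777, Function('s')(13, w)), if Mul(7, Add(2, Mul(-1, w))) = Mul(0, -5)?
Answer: 4777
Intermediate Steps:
w = 2 (w = Add(2, Mul(Rational(-1, 7), Mul(0, -5))) = Add(2, Mul(Rational(-1, 7), 0)) = Add(2, 0) = 2)
Function('k')(G) = Pow(G, 2)
Function('s')(S, Z) = 1 (Function('s')(S, Z) = Pow(1, 2) = 1)
Mul(4777, Function('s')(13, w)) = Mul(4777, 1) = 4777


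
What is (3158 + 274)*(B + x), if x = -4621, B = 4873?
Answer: 864864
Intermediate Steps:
(3158 + 274)*(B + x) = (3158 + 274)*(4873 - 4621) = 3432*252 = 864864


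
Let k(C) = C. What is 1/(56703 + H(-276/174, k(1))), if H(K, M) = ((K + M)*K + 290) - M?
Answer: 841/47931054 ≈ 1.7546e-5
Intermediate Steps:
H(K, M) = 290 - M + K*(K + M) (H(K, M) = (K*(K + M) + 290) - M = (290 + K*(K + M)) - M = 290 - M + K*(K + M))
1/(56703 + H(-276/174, k(1))) = 1/(56703 + (290 + (-276/174)² - 1*1 - 276/174*1)) = 1/(56703 + (290 + (-276*1/174)² - 1 - 276*1/174*1)) = 1/(56703 + (290 + (-46/29)² - 1 - 46/29*1)) = 1/(56703 + (290 + 2116/841 - 1 - 46/29)) = 1/(56703 + 243831/841) = 1/(47931054/841) = 841/47931054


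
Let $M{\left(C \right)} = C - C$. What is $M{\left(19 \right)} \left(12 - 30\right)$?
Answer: $0$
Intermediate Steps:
$M{\left(C \right)} = 0$
$M{\left(19 \right)} \left(12 - 30\right) = 0 \left(12 - 30\right) = 0 \left(-18\right) = 0$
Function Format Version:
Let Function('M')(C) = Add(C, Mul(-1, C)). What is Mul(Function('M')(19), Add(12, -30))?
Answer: 0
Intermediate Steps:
Function('M')(C) = 0
Mul(Function('M')(19), Add(12, -30)) = Mul(0, Add(12, -30)) = Mul(0, -18) = 0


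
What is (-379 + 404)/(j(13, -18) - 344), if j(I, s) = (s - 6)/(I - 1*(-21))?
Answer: -85/1172 ≈ -0.072526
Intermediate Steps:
j(I, s) = (-6 + s)/(21 + I) (j(I, s) = (-6 + s)/(I + 21) = (-6 + s)/(21 + I))
(-379 + 404)/(j(13, -18) - 344) = (-379 + 404)/((-6 - 18)/(21 + 13) - 344) = 25/(-24/34 - 344) = 25/((1/34)*(-24) - 344) = 25/(-12/17 - 344) = 25/(-5860/17) = 25*(-17/5860) = -85/1172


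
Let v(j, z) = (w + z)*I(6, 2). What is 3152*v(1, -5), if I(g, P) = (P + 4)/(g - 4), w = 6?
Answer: 9456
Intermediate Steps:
I(g, P) = (4 + P)/(-4 + g)
v(j, z) = 18 + 3*z (v(j, z) = (6 + z)*((4 + 2)/(-4 + 6)) = (6 + z)*(6/2) = (6 + z)*((½)*6) = (6 + z)*3 = 18 + 3*z)
3152*v(1, -5) = 3152*(18 + 3*(-5)) = 3152*(18 - 15) = 3152*3 = 9456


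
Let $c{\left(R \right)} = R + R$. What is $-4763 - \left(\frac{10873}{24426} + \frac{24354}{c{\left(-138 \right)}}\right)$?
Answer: $- \frac{57098291}{12213} \approx -4675.2$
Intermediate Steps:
$c{\left(R \right)} = 2 R$
$-4763 - \left(\frac{10873}{24426} + \frac{24354}{c{\left(-138 \right)}}\right) = -4763 - \left(\frac{10873}{24426} + \frac{24354}{2 \left(-138\right)}\right) = -4763 - \left(10873 \cdot \frac{1}{24426} + \frac{24354}{-276}\right) = -4763 - \left(\frac{10873}{24426} + 24354 \left(- \frac{1}{276}\right)\right) = -4763 - \left(\frac{10873}{24426} - \frac{4059}{46}\right) = -4763 - - \frac{1072228}{12213} = -4763 + \frac{1072228}{12213} = - \frac{57098291}{12213}$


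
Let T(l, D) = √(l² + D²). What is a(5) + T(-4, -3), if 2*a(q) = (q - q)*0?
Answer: 5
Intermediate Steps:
a(q) = 0 (a(q) = ((q - q)*0)/2 = (0*0)/2 = (½)*0 = 0)
T(l, D) = √(D² + l²)
a(5) + T(-4, -3) = 0 + √((-3)² + (-4)²) = 0 + √(9 + 16) = 0 + √25 = 0 + 5 = 5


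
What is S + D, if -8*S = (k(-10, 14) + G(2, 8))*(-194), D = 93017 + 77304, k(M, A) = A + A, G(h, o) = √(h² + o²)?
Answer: 171000 + 97*√17/2 ≈ 1.7120e+5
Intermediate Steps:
k(M, A) = 2*A
D = 170321
S = 679 + 97*√17/2 (S = -(2*14 + √(2² + 8²))*(-194)/8 = -(28 + √(4 + 64))*(-194)/8 = -(28 + √68)*(-194)/8 = -(28 + 2*√17)*(-194)/8 = -(-5432 - 388*√17)/8 = 679 + 97*√17/2 ≈ 878.97)
S + D = (679 + 97*√17/2) + 170321 = 171000 + 97*√17/2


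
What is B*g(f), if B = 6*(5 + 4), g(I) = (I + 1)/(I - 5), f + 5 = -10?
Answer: 189/5 ≈ 37.800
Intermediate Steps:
f = -15 (f = -5 - 10 = -15)
g(I) = (1 + I)/(-5 + I)
B = 54 (B = 6*9 = 54)
B*g(f) = 54*((1 - 15)/(-5 - 15)) = 54*(-14/(-20)) = 54*(-1/20*(-14)) = 54*(7/10) = 189/5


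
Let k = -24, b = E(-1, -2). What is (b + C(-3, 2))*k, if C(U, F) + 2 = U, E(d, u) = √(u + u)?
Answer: 120 - 48*I ≈ 120.0 - 48.0*I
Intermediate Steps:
E(d, u) = √2*√u (E(d, u) = √(2*u) = √2*√u)
b = 2*I (b = √2*√(-2) = √2*(I*√2) = 2*I ≈ 2.0*I)
C(U, F) = -2 + U
(b + C(-3, 2))*k = (2*I + (-2 - 3))*(-24) = (2*I - 5)*(-24) = (-5 + 2*I)*(-24) = 120 - 48*I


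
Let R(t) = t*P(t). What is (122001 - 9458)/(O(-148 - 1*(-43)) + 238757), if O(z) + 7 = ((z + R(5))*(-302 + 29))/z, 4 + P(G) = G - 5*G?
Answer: 112543/238165 ≈ 0.47254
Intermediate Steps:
P(G) = -4 - 4*G (P(G) = -4 + (G - 5*G) = -4 - 4*G)
R(t) = t*(-4 - 4*t)
O(z) = -7 + (32760 - 273*z)/z (O(z) = -7 + ((z - 4*5*(1 + 5))*(-302 + 29))/z = -7 + ((z - 4*5*6)*(-273))/z = -7 + ((z - 120)*(-273))/z = -7 + ((-120 + z)*(-273))/z = -7 + (32760 - 273*z)/z)
(122001 - 9458)/(O(-148 - 1*(-43)) + 238757) = (122001 - 9458)/((-280 + 32760/(-148 - 1*(-43))) + 238757) = 112543/((-280 + 32760/(-148 + 43)) + 238757) = 112543/((-280 + 32760/(-105)) + 238757) = 112543/((-280 + 32760*(-1/105)) + 238757) = 112543/((-280 - 312) + 238757) = 112543/(-592 + 238757) = 112543/238165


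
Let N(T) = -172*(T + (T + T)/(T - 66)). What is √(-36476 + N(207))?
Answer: 2*I*√40085078/47 ≈ 269.42*I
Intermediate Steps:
N(T) = -172*T - 344*T/(-66 + T) (N(T) = -172*(T + (2*T)/(-66 + T)) = -172*(T + 2*T/(-66 + T)) = -172*T - 344*T/(-66 + T))
√(-36476 + N(207)) = √(-36476 + 172*207*(64 - 1*207)/(-66 + 207)) = √(-36476 + 172*207*(64 - 207)/141) = √(-36476 + 172*207*(1/141)*(-143)) = √(-36476 - 1697124/47) = √(-3411496/47) = 2*I*√40085078/47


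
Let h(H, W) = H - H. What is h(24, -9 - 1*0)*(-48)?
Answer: 0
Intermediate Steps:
h(H, W) = 0
h(24, -9 - 1*0)*(-48) = 0*(-48) = 0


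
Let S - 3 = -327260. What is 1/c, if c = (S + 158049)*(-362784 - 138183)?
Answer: 1/84767624136 ≈ 1.1797e-11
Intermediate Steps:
S = -327257 (S = 3 - 327260 = -327257)
c = 84767624136 (c = (-327257 + 158049)*(-362784 - 138183) = -169208*(-500967) = 84767624136)
1/c = 1/84767624136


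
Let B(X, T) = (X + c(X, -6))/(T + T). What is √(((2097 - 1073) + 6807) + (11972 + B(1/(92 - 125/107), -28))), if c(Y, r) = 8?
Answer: √1466516916908778/272132 ≈ 140.72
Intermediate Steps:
B(X, T) = (8 + X)/(2*T) (B(X, T) = (X + 8)/(T + T) = (8 + X)/((2*T)) = (8 + X)*(1/(2*T)) = (8 + X)/(2*T))
√(((2097 - 1073) + 6807) + (11972 + B(1/(92 - 125/107), -28))) = √(((2097 - 1073) + 6807) + (11972 + (½)*(8 + 1/(92 - 125/107))/(-28))) = √((1024 + 6807) + (11972 + (½)*(-1/28)*(8 + 1/(92 - 125*1/107)))) = √(7831 + (11972 + (½)*(-1/28)*(8 + 1/(92 - 125/107)))) = √(7831 + (11972 + (½)*(-1/28)*(8 + 1/(9719/107)))) = √(7831 + (11972 + (½)*(-1/28)*(8 + 107/9719))) = √(7831 + (11972 + (½)*(-1/28)*(77859/9719))) = √(7831 + (11972 - 77859/544264)) = √(7831 + 6515850749/544264) = √(10777982133/544264) = √1466516916908778/272132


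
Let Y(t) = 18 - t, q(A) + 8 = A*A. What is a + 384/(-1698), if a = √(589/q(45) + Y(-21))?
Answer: -64/283 + 2*√39962821/2017 ≈ 6.0422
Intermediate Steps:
q(A) = -8 + A² (q(A) = -8 + A*A = -8 + A²)
a = 2*√39962821/2017 (a = √(589/(-8 + 45²) + (18 - 1*(-21))) = √(589/(-8 + 2025) + (18 + 21)) = √(589/2017 + 39) = √(79252/2017) = 2*√39962821/2017 ≈ 6.2683)
a + 384/(-1698) = 2*√39962821/2017 + 384/(-1698) = 2*√39962821/2017 + 384*(-1/1698) = 2*√39962821/2017 - 64/283 = -64/283 + 2*√39962821/2017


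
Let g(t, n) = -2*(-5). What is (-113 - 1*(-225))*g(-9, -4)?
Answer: 1120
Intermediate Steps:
g(t, n) = 10
(-113 - 1*(-225))*g(-9, -4) = (-113 - 1*(-225))*10 = (-113 + 225)*10 = 112*10 = 1120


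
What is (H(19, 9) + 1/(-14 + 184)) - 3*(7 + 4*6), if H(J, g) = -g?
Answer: -17339/170 ≈ -101.99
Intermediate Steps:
(H(19, 9) + 1/(-14 + 184)) - 3*(7 + 4*6) = (-1*9 + 1/(-14 + 184)) - 3*(7 + 4*6) = (-9 + 1/170) - 3*(7 + 24) = (-9 + 1/170) - 3*31 = -1529/170 - 93 = -17339/170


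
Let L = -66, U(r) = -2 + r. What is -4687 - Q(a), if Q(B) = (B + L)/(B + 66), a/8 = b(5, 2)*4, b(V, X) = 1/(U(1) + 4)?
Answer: -538922/115 ≈ -4686.3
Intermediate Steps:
b(V, X) = ⅓ (b(V, X) = 1/((-2 + 1) + 4) = 1/(-1 + 4) = 1/3 = ⅓)
a = 32/3 (a = 8*((⅓)*4) = 8*(4/3) = 32/3 ≈ 10.667)
Q(B) = (-66 + B)/(66 + B) (Q(B) = (B - 66)/(B + 66) = (-66 + B)/(66 + B))
-4687 - Q(a) = -4687 - (-66 + 32/3)/(66 + 32/3) = -4687 - (-166)/(230/3*3) = -4687 - 3*(-166)/(230*3) = -4687 - 1*(-83/115) = -4687 + 83/115 = -538922/115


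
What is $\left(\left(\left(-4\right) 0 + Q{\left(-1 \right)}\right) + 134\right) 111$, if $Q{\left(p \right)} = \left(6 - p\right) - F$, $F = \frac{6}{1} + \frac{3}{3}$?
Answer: $14874$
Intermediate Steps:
$F = 7$ ($F = 6 \cdot 1 + 3 \cdot \frac{1}{3} = 6 + 1 = 7$)
$Q{\left(p \right)} = -1 - p$ ($Q{\left(p \right)} = \left(6 - p\right) - 7 = -1 - p$)
$\left(\left(\left(-4\right) 0 + Q{\left(-1 \right)}\right) + 134\right) 111 = \left(\left(\left(-4\right) 0 - 0\right) + 134\right) 111 = \left(\left(0 + \left(-1 + 1\right)\right) + 134\right) 111 = \left(\left(0 + 0\right) + 134\right) 111 = \left(0 + 134\right) 111 = 134 \cdot 111 = 14874$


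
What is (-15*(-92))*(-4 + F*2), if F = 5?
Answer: 8280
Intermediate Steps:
(-15*(-92))*(-4 + F*2) = (-15*(-92))*(-4 + 5*2) = 1380*(-4 + 10) = 1380*6 = 8280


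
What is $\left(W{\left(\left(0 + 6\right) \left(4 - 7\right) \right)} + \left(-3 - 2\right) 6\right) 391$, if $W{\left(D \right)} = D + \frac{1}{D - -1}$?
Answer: $-18791$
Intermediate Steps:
$W{\left(D \right)} = D + \frac{1}{1 + D}$ ($W{\left(D \right)} = D + \frac{1}{D + 1} = D + \frac{1}{1 + D}$)
$\left(W{\left(\left(0 + 6\right) \left(4 - 7\right) \right)} + \left(-3 - 2\right) 6\right) 391 = \left(\frac{1 + \left(0 + 6\right) \left(4 - 7\right) + \left(\left(0 + 6\right) \left(4 - 7\right)\right)^{2}}{1 + \left(0 + 6\right) \left(4 - 7\right)} + \left(-3 - 2\right) 6\right) 391 = \left(\frac{1 + 6 \left(-3\right) + \left(6 \left(-3\right)\right)^{2}}{1 + 6 \left(-3\right)} - 30\right) 391 = \left(\frac{1 - 18 + \left(-18\right)^{2}}{1 - 18} - 30\right) 391 = \left(\frac{1 - 18 + 324}{-17} - 30\right) 391 = \left(\left(- \frac{1}{17}\right) 307 - 30\right) 391 = \left(- \frac{307}{17} - 30\right) 391 = \left(- \frac{817}{17}\right) 391 = -18791$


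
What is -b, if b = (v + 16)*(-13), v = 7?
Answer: 299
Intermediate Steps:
b = -299 (b = (7 + 16)*(-13) = 23*(-13) = -299)
-b = -1*(-299) = 299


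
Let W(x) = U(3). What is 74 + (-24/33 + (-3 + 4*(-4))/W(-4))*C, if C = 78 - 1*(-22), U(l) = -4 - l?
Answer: 20998/77 ≈ 272.70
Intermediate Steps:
W(x) = -7 (W(x) = -4 - 1*3 = -4 - 3 = -7)
C = 100 (C = 78 + 22 = 100)
74 + (-24/33 + (-3 + 4*(-4))/W(-4))*C = 74 + (-24/33 + (-3 + 4*(-4))/(-7))*100 = 74 + (-24*1/33 + (-3 - 16)*(-⅐))*100 = 74 + (-8/11 - 19*(-⅐))*100 = 74 + (-8/11 + 19/7)*100 = 74 + (153/77)*100 = 74 + 15300/77 = 20998/77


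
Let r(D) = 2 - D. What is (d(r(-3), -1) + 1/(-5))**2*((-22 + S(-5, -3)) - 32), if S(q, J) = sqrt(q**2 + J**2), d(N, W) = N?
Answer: -31104/25 + 576*sqrt(34)/25 ≈ -1109.8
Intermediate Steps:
S(q, J) = sqrt(J**2 + q**2)
(d(r(-3), -1) + 1/(-5))**2*((-22 + S(-5, -3)) - 32) = ((2 - 1*(-3)) + 1/(-5))**2*((-22 + sqrt((-3)**2 + (-5)**2)) - 32) = ((2 + 3) - 1/5)**2*((-22 + sqrt(9 + 25)) - 32) = (5 - 1/5)**2*((-22 + sqrt(34)) - 32) = (24/5)**2*(-54 + sqrt(34)) = 576*(-54 + sqrt(34))/25 = -31104/25 + 576*sqrt(34)/25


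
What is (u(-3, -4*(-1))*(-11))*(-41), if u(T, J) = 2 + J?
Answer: 2706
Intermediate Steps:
(u(-3, -4*(-1))*(-11))*(-41) = ((2 - 4*(-1))*(-11))*(-41) = ((2 + 4)*(-11))*(-41) = (6*(-11))*(-41) = -66*(-41) = 2706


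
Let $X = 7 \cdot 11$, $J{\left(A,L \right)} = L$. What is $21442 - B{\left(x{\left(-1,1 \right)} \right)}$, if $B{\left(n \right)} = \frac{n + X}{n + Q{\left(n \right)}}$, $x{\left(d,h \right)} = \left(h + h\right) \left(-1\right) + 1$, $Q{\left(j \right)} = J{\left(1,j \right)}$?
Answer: $21480$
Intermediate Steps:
$Q{\left(j \right)} = j$
$x{\left(d,h \right)} = 1 - 2 h$ ($x{\left(d,h \right)} = 2 h \left(-1\right) + 1 = - 2 h + 1 = 1 - 2 h$)
$X = 77$
$B{\left(n \right)} = \frac{77 + n}{2 n}$ ($B{\left(n \right)} = \frac{n + 77}{n + n} = \frac{77 + n}{2 n}$)
$21442 - B{\left(x{\left(-1,1 \right)} \right)} = 21442 - \frac{77 + \left(1 - 2\right)}{2 \left(1 - 2\right)} = 21442 - \frac{77 - 1}{2 \left(-1\right)} = 21442 - \frac{1}{2} \left(-1\right) 76 = 21442 - -38 = 21442 + 38 = 21480$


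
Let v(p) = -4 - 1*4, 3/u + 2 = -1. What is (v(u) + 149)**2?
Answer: 19881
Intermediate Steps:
u = -1 (u = 3/(-2 - 1) = 3/(-3) = 3*(-1/3) = -1)
v(p) = -8 (v(p) = -4 - 4 = -8)
(v(u) + 149)**2 = (-8 + 149)**2 = 141**2 = 19881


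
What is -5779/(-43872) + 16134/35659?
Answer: 913904209/1564431648 ≈ 0.58418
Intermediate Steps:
-5779/(-43872) + 16134/35659 = -5779*(-1/43872) + 16134*(1/35659) = 5779/43872 + 16134/35659 = 913904209/1564431648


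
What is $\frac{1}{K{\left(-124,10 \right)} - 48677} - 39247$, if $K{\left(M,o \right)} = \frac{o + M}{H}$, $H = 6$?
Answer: $- \frac{1911171913}{48696} \approx -39247.0$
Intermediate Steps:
$K{\left(M,o \right)} = \frac{M}{6} + \frac{o}{6}$ ($K{\left(M,o \right)} = \frac{o + M}{6} = \left(M + o\right) \frac{1}{6} = \frac{M}{6} + \frac{o}{6}$)
$\frac{1}{K{\left(-124,10 \right)} - 48677} - 39247 = \frac{1}{\left(\frac{1}{6} \left(-124\right) + \frac{1}{6} \cdot 10\right) - 48677} - 39247 = \frac{1}{\left(- \frac{62}{3} + \frac{5}{3}\right) - 48677} - 39247 = \frac{1}{-19 - 48677} - 39247 = \frac{1}{-48696} - 39247 = - \frac{1}{48696} - 39247 = - \frac{1911171913}{48696}$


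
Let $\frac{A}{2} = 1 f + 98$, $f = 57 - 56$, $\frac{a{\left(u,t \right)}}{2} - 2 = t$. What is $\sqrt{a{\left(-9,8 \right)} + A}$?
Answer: $\sqrt{218} \approx 14.765$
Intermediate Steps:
$a{\left(u,t \right)} = 4 + 2 t$
$f = 1$
$A = 198$ ($A = 2 \left(1 \cdot 1 + 98\right) = 2 \left(1 + 98\right) = 2 \cdot 99 = 198$)
$\sqrt{a{\left(-9,8 \right)} + A} = \sqrt{\left(4 + 2 \cdot 8\right) + 198} = \sqrt{\left(4 + 16\right) + 198} = \sqrt{20 + 198} = \sqrt{218}$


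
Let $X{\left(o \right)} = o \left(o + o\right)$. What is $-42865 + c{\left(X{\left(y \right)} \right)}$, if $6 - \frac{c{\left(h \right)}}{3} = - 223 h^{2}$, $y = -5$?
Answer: $1629653$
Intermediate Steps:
$X{\left(o \right)} = 2 o^{2}$ ($X{\left(o \right)} = o 2 o = 2 o^{2}$)
$c{\left(h \right)} = 18 + 669 h^{2}$ ($c{\left(h \right)} = 18 - 3 \left(- 223 h^{2}\right) = 18 + 669 h^{2}$)
$-42865 + c{\left(X{\left(y \right)} \right)} = -42865 + \left(18 + 669 \left(2 \left(-5\right)^{2}\right)^{2}\right) = -42865 + \left(18 + 669 \left(2 \cdot 25\right)^{2}\right) = -42865 + \left(18 + 669 \cdot 50^{2}\right) = -42865 + \left(18 + 669 \cdot 2500\right) = -42865 + \left(18 + 1672500\right) = -42865 + 1672518 = 1629653$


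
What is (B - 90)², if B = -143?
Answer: 54289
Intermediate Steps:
(B - 90)² = (-143 - 90)² = (-233)² = 54289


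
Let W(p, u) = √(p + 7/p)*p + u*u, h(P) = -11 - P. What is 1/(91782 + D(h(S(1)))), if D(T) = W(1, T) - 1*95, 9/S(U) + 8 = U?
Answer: 220367063/20225590341161 - 4802*√2/20225590341161 ≈ 1.0895e-5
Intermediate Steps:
S(U) = 9/(-8 + U)
W(p, u) = u² + p*√(p + 7/p) (W(p, u) = p*√(p + 7/p) + u² = u² + p*√(p + 7/p))
D(T) = -95 + T² + 2*√2 (D(T) = (T² + 1*√(1 + 7/1)) - 1*95 = (T² + 1*√(1 + 7*1)) - 95 = (T² + 1*√(1 + 7)) - 95 = (T² + 1*√8) - 95 = (T² + 1*(2*√2)) - 95 = (T² + 2*√2) - 95 = -95 + T² + 2*√2)
1/(91782 + D(h(S(1)))) = 1/(91782 + (-95 + (-11 - 9/(-8 + 1))² + 2*√2)) = 1/(91782 + (-95 + (-11 - 9/(-7))² + 2*√2)) = 1/(91782 + (-95 + (-11 - 9*(-1)/7)² + 2*√2)) = 1/(91782 + (-95 + (-11 - 1*(-9/7))² + 2*√2)) = 1/(91782 + (-95 + (-11 + 9/7)² + 2*√2)) = 1/(91782 + (-95 + (-68/7)² + 2*√2)) = 1/(91782 + (-95 + 4624/49 + 2*√2)) = 1/(91782 + (-31/49 + 2*√2)) = 1/(4497287/49 + 2*√2)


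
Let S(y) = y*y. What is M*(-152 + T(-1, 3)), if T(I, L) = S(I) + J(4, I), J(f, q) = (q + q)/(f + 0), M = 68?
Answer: -10302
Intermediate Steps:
S(y) = y**2
J(f, q) = 2*q/f (J(f, q) = (2*q)/f = 2*q/f)
T(I, L) = I**2 + I/2 (T(I, L) = I**2 + 2*I/4 = I**2 + 2*I*(1/4) = I**2 + I/2)
M*(-152 + T(-1, 3)) = 68*(-152 - (1/2 - 1)) = 68*(-152 - 1*(-1/2)) = 68*(-152 + 1/2) = 68*(-303/2) = -10302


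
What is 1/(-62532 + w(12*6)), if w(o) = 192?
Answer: -1/62340 ≈ -1.6041e-5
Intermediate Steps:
1/(-62532 + w(12*6)) = 1/(-62532 + 192) = 1/(-62340) = -1/62340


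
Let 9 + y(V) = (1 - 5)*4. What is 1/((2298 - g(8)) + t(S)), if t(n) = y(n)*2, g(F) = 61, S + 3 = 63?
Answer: 1/2187 ≈ 0.00045725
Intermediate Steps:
S = 60 (S = -3 + 63 = 60)
y(V) = -25 (y(V) = -9 + (1 - 5)*4 = -9 - 4*4 = -9 - 16 = -25)
t(n) = -50 (t(n) = -25*2 = -50)
1/((2298 - g(8)) + t(S)) = 1/((2298 - 1*61) - 50) = 1/((2298 - 61) - 50) = 1/(2237 - 50) = 1/2187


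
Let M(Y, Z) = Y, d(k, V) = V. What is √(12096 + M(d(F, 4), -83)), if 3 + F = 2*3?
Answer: 110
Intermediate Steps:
F = 3 (F = -3 + 2*3 = -3 + 6 = 3)
√(12096 + M(d(F, 4), -83)) = √(12096 + 4) = √12100 = 110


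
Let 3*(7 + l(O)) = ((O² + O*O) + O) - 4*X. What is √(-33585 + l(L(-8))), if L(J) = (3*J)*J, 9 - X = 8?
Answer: 2*I*√20145/3 ≈ 94.622*I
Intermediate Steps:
X = 1 (X = 9 - 1*8 = 9 - 8 = 1)
L(J) = 3*J²
l(O) = -25/3 + O/3 + 2*O²/3 (l(O) = -7 + (((O² + O*O) + O) - 4*1)/3 = -7 + (((O² + O²) + O) - 4)/3 = -7 + ((2*O² + O) - 4)/3 = -7 + ((O + 2*O²) - 4)/3 = -7 + (-4 + O + 2*O²)/3 = -7 + (-4/3 + O/3 + 2*O²/3) = -25/3 + O/3 + 2*O²/3)
√(-33585 + l(L(-8))) = √(-33585 + (-25/3 + (3*(-8)²)/3 + 2*(3*(-8)²)²/3)) = √(-33585 + (-25/3 + (3*64)/3 + 2*(3*64)²/3)) = √(-33585 + (-25/3 + (⅓)*192 + (⅔)*192²)) = √(-33585 + (-25/3 + 64 + (⅔)*36864)) = √(-33585 + (-25/3 + 64 + 24576)) = √(-33585 + 73895/3) = √(-26860/3) = 2*I*√20145/3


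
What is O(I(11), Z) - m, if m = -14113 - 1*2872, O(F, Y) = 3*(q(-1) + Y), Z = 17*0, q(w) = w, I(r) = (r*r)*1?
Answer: 16982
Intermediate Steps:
I(r) = r**2 (I(r) = r**2*1 = r**2)
Z = 0
O(F, Y) = -3 + 3*Y (O(F, Y) = 3*(-1 + Y) = -3 + 3*Y)
m = -16985 (m = -14113 - 2872 = -16985)
O(I(11), Z) - m = (-3 + 3*0) - 1*(-16985) = (-3 + 0) + 16985 = -3 + 16985 = 16982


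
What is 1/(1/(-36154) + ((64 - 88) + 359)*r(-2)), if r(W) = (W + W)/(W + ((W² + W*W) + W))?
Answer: -36154/12111591 ≈ -0.0029851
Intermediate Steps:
r(W) = 2*W/(2*W + 2*W²) (r(W) = (2*W)/(W + ((W² + W²) + W)) = (2*W)/(W + (2*W² + W)) = (2*W)/(W + (W + 2*W²)) = (2*W)/(2*W + 2*W²) = 2*W/(2*W + 2*W²))
1/(1/(-36154) + ((64 - 88) + 359)*r(-2)) = 1/(1/(-36154) + ((64 - 88) + 359)/(1 - 2)) = 1/(-1/36154 + (-24 + 359)/(-1)) = 1/(-1/36154 + 335*(-1)) = 1/(-1/36154 - 335) = 1/(-12111591/36154) = -36154/12111591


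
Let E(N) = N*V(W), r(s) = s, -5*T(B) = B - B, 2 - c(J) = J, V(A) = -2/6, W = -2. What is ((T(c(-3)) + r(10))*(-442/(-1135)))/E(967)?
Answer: -2652/219509 ≈ -0.012082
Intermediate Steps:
V(A) = -1/3 (V(A) = -2*1/6 = -1/3)
c(J) = 2 - J
T(B) = 0 (T(B) = -(B - B)/5 = -1/5*0 = 0)
E(N) = -N/3 (E(N) = N*(-1/3) = -N/3)
((T(c(-3)) + r(10))*(-442/(-1135)))/E(967) = ((0 + 10)*(-442/(-1135)))/((-1/3*967)) = (10*(-442*(-1/1135)))/(-967/3) = (10*(442/1135))*(-3/967) = (884/227)*(-3/967) = -2652/219509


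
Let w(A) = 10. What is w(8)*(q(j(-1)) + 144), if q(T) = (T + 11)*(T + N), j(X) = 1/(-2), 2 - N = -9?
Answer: 5085/2 ≈ 2542.5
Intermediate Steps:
N = 11 (N = 2 - 1*(-9) = 2 + 9 = 11)
j(X) = -1/2
q(T) = (11 + T)**2 (q(T) = (T + 11)*(T + 11) = (11 + T)*(11 + T) = (11 + T)**2)
w(8)*(q(j(-1)) + 144) = 10*((121 + (-1/2)**2 + 22*(-1/2)) + 144) = 10*((121 + 1/4 - 11) + 144) = 10*(441/4 + 144) = 10*(1017/4) = 5085/2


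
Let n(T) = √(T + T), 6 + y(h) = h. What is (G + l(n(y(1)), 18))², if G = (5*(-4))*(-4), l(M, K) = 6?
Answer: 7396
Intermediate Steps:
y(h) = -6 + h
n(T) = √2*√T (n(T) = √(2*T) = √2*√T)
G = 80 (G = -20*(-4) = 80)
(G + l(n(y(1)), 18))² = (80 + 6)² = 86² = 7396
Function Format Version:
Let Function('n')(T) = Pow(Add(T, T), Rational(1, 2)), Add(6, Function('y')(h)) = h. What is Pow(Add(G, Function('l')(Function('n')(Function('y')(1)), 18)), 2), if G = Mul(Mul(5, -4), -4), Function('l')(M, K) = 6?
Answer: 7396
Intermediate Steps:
Function('y')(h) = Add(-6, h)
Function('n')(T) = Mul(Pow(2, Rational(1, 2)), Pow(T, Rational(1, 2))) (Function('n')(T) = Pow(Mul(2, T), Rational(1, 2)) = Mul(Pow(2, Rational(1, 2)), Pow(T, Rational(1, 2))))
G = 80 (G = Mul(-20, -4) = 80)
Pow(Add(G, Function('l')(Function('n')(Function('y')(1)), 18)), 2) = Pow(Add(80, 6), 2) = Pow(86, 2) = 7396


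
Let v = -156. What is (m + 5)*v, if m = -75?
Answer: 10920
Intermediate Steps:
(m + 5)*v = (-75 + 5)*(-156) = -70*(-156) = 10920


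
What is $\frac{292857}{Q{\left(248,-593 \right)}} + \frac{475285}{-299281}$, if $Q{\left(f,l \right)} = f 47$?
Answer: $\frac{56353201}{2394248} \approx 23.537$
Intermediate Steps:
$Q{\left(f,l \right)} = 47 f$
$\frac{292857}{Q{\left(248,-593 \right)}} + \frac{475285}{-299281} = \frac{292857}{47 \cdot 248} + \frac{475285}{-299281} = \frac{292857}{11656} + 475285 \left(- \frac{1}{299281}\right) = 292857 \cdot \frac{1}{11656} - \frac{475285}{299281} = \frac{201}{8} - \frac{475285}{299281} = \frac{56353201}{2394248}$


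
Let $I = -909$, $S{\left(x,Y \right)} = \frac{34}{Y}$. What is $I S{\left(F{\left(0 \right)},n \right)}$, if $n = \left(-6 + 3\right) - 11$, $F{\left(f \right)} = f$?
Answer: $\frac{15453}{7} \approx 2207.6$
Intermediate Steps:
$n = -14$ ($n = -3 - 11 = -14$)
$I S{\left(F{\left(0 \right)},n \right)} = - 909 \frac{34}{-14} = - 909 \cdot 34 \left(- \frac{1}{14}\right) = \left(-909\right) \left(- \frac{17}{7}\right) = \frac{15453}{7}$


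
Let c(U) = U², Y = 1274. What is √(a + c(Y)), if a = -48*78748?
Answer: 2*I*√539207 ≈ 1468.6*I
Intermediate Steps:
a = -3779904
√(a + c(Y)) = √(-3779904 + 1274²) = √(-3779904 + 1623076) = √(-2156828) = 2*I*√539207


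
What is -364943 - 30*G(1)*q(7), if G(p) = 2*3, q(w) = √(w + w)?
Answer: -364943 - 180*√14 ≈ -3.6562e+5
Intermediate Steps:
q(w) = √2*√w (q(w) = √(2*w) = √2*√w)
G(p) = 6
-364943 - 30*G(1)*q(7) = -364943 - 30*6*√2*√7 = -364943 - 180*√14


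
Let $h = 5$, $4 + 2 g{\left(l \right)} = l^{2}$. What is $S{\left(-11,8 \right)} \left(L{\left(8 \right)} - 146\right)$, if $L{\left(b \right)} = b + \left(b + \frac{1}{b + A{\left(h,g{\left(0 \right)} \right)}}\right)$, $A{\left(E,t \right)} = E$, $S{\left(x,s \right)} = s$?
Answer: $- \frac{13512}{13} \approx -1039.4$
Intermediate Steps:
$g{\left(l \right)} = -2 + \frac{l^{2}}{2}$
$L{\left(b \right)} = \frac{1}{5 + b} + 2 b$ ($L{\left(b \right)} = b + \left(b + \frac{1}{b + 5}\right) = b + \left(b + \frac{1}{5 + b}\right) = \frac{1}{5 + b} + 2 b$)
$S{\left(-11,8 \right)} \left(L{\left(8 \right)} - 146\right) = 8 \left(\frac{1 + 2 \cdot 8^{2} + 10 \cdot 8}{5 + 8} - 146\right) = 8 \left(\frac{1 + 2 \cdot 64 + 80}{13} - 146\right) = 8 \left(\frac{1 + 128 + 80}{13} - 146\right) = 8 \left(\frac{1}{13} \cdot 209 - 146\right) = 8 \left(\frac{209}{13} - 146\right) = 8 \left(- \frac{1689}{13}\right) = - \frac{13512}{13}$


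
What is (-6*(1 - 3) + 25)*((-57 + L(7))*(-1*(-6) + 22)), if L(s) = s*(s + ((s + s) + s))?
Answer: 144004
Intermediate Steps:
L(s) = 4*s**2 (L(s) = s*(s + (2*s + s)) = s*(s + 3*s) = s*(4*s) = 4*s**2)
(-6*(1 - 3) + 25)*((-57 + L(7))*(-1*(-6) + 22)) = (-6*(1 - 3) + 25)*((-57 + 4*7**2)*(-1*(-6) + 22)) = (-6*(-2) + 25)*((-57 + 4*49)*(6 + 22)) = (12 + 25)*((-57 + 196)*28) = 37*(139*28) = 37*3892 = 144004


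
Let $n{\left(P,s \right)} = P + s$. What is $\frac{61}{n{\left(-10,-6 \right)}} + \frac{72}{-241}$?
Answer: $- \frac{15853}{3856} \approx -4.1113$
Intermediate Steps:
$\frac{61}{n{\left(-10,-6 \right)}} + \frac{72}{-241} = \frac{61}{-10 - 6} + \frac{72}{-241} = \frac{61}{-16} + 72 \left(- \frac{1}{241}\right) = 61 \left(- \frac{1}{16}\right) - \frac{72}{241} = - \frac{61}{16} - \frac{72}{241} = - \frac{15853}{3856}$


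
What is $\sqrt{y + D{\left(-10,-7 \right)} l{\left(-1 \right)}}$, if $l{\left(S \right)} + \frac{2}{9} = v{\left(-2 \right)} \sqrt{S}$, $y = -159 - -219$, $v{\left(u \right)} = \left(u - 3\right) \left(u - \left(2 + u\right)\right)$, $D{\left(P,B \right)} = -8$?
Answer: $\frac{2 \sqrt{139 - 180 i}}{3} \approx 9.0237 - 4.4328 i$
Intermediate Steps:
$v{\left(u \right)} = 6 - 2 u$ ($v{\left(u \right)} = \left(-3 + u\right) \left(-2\right) = 6 - 2 u$)
$y = 60$ ($y = -159 + 219 = 60$)
$l{\left(S \right)} = - \frac{2}{9} + 10 \sqrt{S}$ ($l{\left(S \right)} = - \frac{2}{9} + \left(6 - -4\right) \sqrt{S} = - \frac{2}{9} + \left(6 + 4\right) \sqrt{S} = - \frac{2}{9} + 10 \sqrt{S}$)
$\sqrt{y + D{\left(-10,-7 \right)} l{\left(-1 \right)}} = \sqrt{60 - 8 \left(- \frac{2}{9} + 10 \sqrt{-1}\right)} = \sqrt{60 - 8 \left(- \frac{2}{9} + 10 i\right)} = \sqrt{60 + \left(\frac{16}{9} - 80 i\right)} = \sqrt{\frac{556}{9} - 80 i}$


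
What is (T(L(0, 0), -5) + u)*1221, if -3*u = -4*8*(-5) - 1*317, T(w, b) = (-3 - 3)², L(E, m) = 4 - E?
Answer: 107855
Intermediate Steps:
T(w, b) = 36 (T(w, b) = (-6)² = 36)
u = 157/3 (u = -(-4*8*(-5) - 1*317)/3 = -(-32*(-5) - 317)/3 = -(160 - 317)/3 = -⅓*(-157) = 157/3 ≈ 52.333)
(T(L(0, 0), -5) + u)*1221 = (36 + 157/3)*1221 = (265/3)*1221 = 107855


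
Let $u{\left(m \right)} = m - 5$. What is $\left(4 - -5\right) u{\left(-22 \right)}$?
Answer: $-243$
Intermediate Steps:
$u{\left(m \right)} = -5 + m$ ($u{\left(m \right)} = m - 5 = -5 + m$)
$\left(4 - -5\right) u{\left(-22 \right)} = \left(4 - -5\right) \left(-5 - 22\right) = \left(4 + 5\right) \left(-27\right) = 9 \left(-27\right) = -243$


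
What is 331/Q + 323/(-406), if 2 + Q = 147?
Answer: 3019/2030 ≈ 1.4872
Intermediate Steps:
Q = 145 (Q = -2 + 147 = 145)
331/Q + 323/(-406) = 331/145 + 323/(-406) = 331*(1/145) + 323*(-1/406) = 331/145 - 323/406 = 3019/2030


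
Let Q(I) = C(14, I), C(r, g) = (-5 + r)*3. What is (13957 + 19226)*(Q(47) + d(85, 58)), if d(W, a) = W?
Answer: 3716496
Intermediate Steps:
C(r, g) = -15 + 3*r
Q(I) = 27 (Q(I) = -15 + 3*14 = -15 + 42 = 27)
(13957 + 19226)*(Q(47) + d(85, 58)) = (13957 + 19226)*(27 + 85) = 33183*112 = 3716496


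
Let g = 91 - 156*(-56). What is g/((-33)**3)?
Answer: -8827/35937 ≈ -0.24562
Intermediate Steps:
g = 8827 (g = 91 + 8736 = 8827)
g/((-33)**3) = 8827/((-33)**3) = 8827/(-35937) = 8827*(-1/35937) = -8827/35937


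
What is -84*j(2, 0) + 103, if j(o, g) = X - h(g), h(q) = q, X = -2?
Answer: 271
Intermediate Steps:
j(o, g) = -2 - g
-84*j(2, 0) + 103 = -84*(-2 - 1*0) + 103 = -84*(-2 + 0) + 103 = -84*(-2) + 103 = 168 + 103 = 271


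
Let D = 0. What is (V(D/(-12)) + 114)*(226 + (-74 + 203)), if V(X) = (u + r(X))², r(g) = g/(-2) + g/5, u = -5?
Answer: 49345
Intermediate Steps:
r(g) = -3*g/10 (r(g) = g*(-½) + g*(⅕) = -g/2 + g/5 = -3*g/10)
V(X) = (-5 - 3*X/10)²
(V(D/(-12)) + 114)*(226 + (-74 + 203)) = ((50 + 3*(0/(-12)))²/100 + 114)*(226 + (-74 + 203)) = ((50 + 3*(0*(-1/12)))²/100 + 114)*(226 + 129) = ((50 + 3*0)²/100 + 114)*355 = ((50 + 0)²/100 + 114)*355 = ((1/100)*50² + 114)*355 = ((1/100)*2500 + 114)*355 = (25 + 114)*355 = 139*355 = 49345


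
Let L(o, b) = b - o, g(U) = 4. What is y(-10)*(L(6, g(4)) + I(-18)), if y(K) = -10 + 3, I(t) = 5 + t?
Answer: 105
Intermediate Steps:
y(K) = -7
y(-10)*(L(6, g(4)) + I(-18)) = -7*((4 - 1*6) + (5 - 18)) = -7*((4 - 6) - 13) = -7*(-2 - 13) = -7*(-15) = 105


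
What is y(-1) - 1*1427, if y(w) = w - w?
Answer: -1427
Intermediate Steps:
y(w) = 0
y(-1) - 1*1427 = 0 - 1*1427 = 0 - 1427 = -1427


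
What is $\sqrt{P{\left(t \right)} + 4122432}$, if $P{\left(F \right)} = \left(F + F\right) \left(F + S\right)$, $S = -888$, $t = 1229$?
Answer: $\sqrt{4960610} \approx 2227.2$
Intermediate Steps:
$P{\left(F \right)} = 2 F \left(-888 + F\right)$ ($P{\left(F \right)} = \left(F + F\right) \left(F - 888\right) = 2 F \left(-888 + F\right)$)
$\sqrt{P{\left(t \right)} + 4122432} = \sqrt{2 \cdot 1229 \left(-888 + 1229\right) + 4122432} = \sqrt{2 \cdot 1229 \cdot 341 + 4122432} = \sqrt{838178 + 4122432} = \sqrt{4960610}$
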